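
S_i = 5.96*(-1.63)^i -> [5.96, -9.71, 15.84, -25.81, 42.07]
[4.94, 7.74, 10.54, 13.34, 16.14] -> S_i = 4.94 + 2.80*i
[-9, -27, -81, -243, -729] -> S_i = -9*3^i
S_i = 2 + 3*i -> [2, 5, 8, 11, 14]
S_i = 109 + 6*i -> [109, 115, 121, 127, 133]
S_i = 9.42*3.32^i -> [9.42, 31.27, 103.83, 344.72, 1144.47]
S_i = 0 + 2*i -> [0, 2, 4, 6, 8]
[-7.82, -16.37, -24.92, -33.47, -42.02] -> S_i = -7.82 + -8.55*i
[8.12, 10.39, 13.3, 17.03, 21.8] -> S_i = 8.12*1.28^i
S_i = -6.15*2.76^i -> [-6.15, -16.97, -46.85, -129.3, -356.87]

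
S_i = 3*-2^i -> [3, -6, 12, -24, 48]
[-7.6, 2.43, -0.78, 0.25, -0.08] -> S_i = -7.60*(-0.32)^i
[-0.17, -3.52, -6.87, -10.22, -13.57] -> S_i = -0.17 + -3.35*i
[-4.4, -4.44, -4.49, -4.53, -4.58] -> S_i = -4.40*1.01^i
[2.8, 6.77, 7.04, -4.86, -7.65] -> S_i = Random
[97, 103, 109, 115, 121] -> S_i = 97 + 6*i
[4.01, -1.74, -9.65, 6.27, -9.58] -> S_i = Random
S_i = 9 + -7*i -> [9, 2, -5, -12, -19]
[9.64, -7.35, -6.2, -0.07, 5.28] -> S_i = Random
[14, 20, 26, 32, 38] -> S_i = 14 + 6*i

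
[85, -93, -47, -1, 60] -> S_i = Random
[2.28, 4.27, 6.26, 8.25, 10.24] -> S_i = 2.28 + 1.99*i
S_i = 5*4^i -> [5, 20, 80, 320, 1280]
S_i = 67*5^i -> [67, 335, 1675, 8375, 41875]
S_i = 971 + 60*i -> [971, 1031, 1091, 1151, 1211]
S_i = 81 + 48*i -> [81, 129, 177, 225, 273]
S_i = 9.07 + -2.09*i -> [9.07, 6.98, 4.89, 2.8, 0.71]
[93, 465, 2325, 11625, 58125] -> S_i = 93*5^i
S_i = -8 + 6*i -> [-8, -2, 4, 10, 16]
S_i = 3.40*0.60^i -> [3.4, 2.04, 1.22, 0.73, 0.44]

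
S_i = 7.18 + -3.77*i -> [7.18, 3.41, -0.36, -4.13, -7.9]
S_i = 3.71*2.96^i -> [3.71, 10.98, 32.51, 96.22, 284.8]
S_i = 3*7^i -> [3, 21, 147, 1029, 7203]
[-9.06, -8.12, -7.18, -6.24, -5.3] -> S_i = -9.06 + 0.94*i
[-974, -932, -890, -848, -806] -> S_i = -974 + 42*i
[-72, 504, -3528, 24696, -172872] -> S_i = -72*-7^i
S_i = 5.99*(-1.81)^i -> [5.99, -10.84, 19.62, -35.52, 64.29]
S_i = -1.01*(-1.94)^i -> [-1.01, 1.96, -3.8, 7.37, -14.31]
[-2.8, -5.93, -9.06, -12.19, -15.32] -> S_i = -2.80 + -3.13*i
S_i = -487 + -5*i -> [-487, -492, -497, -502, -507]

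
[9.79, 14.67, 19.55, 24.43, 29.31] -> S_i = 9.79 + 4.88*i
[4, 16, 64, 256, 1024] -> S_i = 4*4^i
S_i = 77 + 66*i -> [77, 143, 209, 275, 341]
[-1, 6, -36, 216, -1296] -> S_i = -1*-6^i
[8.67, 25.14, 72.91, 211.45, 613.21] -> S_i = 8.67*2.90^i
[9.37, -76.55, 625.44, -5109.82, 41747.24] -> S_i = 9.37*(-8.17)^i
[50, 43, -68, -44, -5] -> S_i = Random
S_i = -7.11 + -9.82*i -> [-7.11, -16.93, -26.75, -36.57, -46.39]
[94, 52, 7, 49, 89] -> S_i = Random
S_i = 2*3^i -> [2, 6, 18, 54, 162]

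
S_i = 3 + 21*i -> [3, 24, 45, 66, 87]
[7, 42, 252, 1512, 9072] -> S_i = 7*6^i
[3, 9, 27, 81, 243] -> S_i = 3*3^i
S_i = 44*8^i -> [44, 352, 2816, 22528, 180224]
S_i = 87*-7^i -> [87, -609, 4263, -29841, 208887]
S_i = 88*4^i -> [88, 352, 1408, 5632, 22528]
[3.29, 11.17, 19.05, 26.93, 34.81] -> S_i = 3.29 + 7.88*i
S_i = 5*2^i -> [5, 10, 20, 40, 80]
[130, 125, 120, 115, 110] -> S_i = 130 + -5*i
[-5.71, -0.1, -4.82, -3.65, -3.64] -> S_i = Random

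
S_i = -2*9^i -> [-2, -18, -162, -1458, -13122]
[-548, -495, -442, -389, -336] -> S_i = -548 + 53*i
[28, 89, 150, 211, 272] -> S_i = 28 + 61*i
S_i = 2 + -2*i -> [2, 0, -2, -4, -6]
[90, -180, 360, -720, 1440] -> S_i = 90*-2^i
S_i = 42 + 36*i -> [42, 78, 114, 150, 186]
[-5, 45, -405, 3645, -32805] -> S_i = -5*-9^i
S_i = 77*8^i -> [77, 616, 4928, 39424, 315392]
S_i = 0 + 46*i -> [0, 46, 92, 138, 184]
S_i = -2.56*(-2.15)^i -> [-2.56, 5.5, -11.83, 25.44, -54.7]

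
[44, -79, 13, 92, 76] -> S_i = Random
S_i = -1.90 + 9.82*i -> [-1.9, 7.92, 17.74, 27.56, 37.38]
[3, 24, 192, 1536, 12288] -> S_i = 3*8^i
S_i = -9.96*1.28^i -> [-9.96, -12.75, -16.32, -20.89, -26.74]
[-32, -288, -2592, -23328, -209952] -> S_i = -32*9^i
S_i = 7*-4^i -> [7, -28, 112, -448, 1792]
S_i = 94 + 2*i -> [94, 96, 98, 100, 102]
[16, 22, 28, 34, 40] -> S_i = 16 + 6*i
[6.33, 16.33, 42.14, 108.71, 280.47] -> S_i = 6.33*2.58^i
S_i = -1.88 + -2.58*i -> [-1.88, -4.46, -7.04, -9.62, -12.2]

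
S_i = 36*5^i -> [36, 180, 900, 4500, 22500]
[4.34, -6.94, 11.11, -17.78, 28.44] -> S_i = 4.34*(-1.60)^i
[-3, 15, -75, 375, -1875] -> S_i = -3*-5^i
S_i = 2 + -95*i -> [2, -93, -188, -283, -378]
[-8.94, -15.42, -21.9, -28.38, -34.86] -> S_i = -8.94 + -6.48*i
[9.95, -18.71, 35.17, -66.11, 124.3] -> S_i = 9.95*(-1.88)^i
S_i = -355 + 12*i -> [-355, -343, -331, -319, -307]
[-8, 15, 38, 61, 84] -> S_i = -8 + 23*i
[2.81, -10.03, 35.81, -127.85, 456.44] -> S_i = 2.81*(-3.57)^i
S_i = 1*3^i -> [1, 3, 9, 27, 81]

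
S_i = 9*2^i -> [9, 18, 36, 72, 144]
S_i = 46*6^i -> [46, 276, 1656, 9936, 59616]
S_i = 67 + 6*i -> [67, 73, 79, 85, 91]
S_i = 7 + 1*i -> [7, 8, 9, 10, 11]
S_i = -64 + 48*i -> [-64, -16, 32, 80, 128]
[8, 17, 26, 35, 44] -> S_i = 8 + 9*i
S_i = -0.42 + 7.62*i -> [-0.42, 7.2, 14.82, 22.44, 30.06]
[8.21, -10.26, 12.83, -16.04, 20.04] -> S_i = 8.21*(-1.25)^i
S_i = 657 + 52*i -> [657, 709, 761, 813, 865]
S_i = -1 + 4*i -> [-1, 3, 7, 11, 15]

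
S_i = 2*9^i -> [2, 18, 162, 1458, 13122]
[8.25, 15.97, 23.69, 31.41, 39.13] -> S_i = 8.25 + 7.72*i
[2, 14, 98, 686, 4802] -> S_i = 2*7^i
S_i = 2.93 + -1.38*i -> [2.93, 1.55, 0.17, -1.21, -2.59]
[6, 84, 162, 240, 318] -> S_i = 6 + 78*i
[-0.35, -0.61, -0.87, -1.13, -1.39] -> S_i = -0.35 + -0.26*i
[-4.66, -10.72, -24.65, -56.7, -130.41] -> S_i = -4.66*2.30^i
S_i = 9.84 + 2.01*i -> [9.84, 11.85, 13.86, 15.87, 17.88]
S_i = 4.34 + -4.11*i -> [4.34, 0.23, -3.88, -7.99, -12.1]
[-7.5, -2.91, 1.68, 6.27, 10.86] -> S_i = -7.50 + 4.59*i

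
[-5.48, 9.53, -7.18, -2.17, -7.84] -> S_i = Random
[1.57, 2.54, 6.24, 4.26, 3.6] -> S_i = Random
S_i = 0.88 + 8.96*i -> [0.88, 9.84, 18.8, 27.76, 36.72]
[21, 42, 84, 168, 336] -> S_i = 21*2^i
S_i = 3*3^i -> [3, 9, 27, 81, 243]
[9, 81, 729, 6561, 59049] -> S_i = 9*9^i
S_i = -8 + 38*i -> [-8, 30, 68, 106, 144]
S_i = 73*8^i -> [73, 584, 4672, 37376, 299008]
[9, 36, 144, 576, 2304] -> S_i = 9*4^i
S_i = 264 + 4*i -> [264, 268, 272, 276, 280]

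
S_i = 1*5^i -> [1, 5, 25, 125, 625]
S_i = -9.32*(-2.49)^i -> [-9.32, 23.21, -57.78, 143.88, -358.27]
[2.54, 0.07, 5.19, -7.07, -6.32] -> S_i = Random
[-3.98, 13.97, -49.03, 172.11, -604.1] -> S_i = -3.98*(-3.51)^i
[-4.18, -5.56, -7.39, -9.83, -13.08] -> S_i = -4.18*1.33^i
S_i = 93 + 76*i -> [93, 169, 245, 321, 397]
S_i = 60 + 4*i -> [60, 64, 68, 72, 76]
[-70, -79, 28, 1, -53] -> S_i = Random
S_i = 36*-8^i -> [36, -288, 2304, -18432, 147456]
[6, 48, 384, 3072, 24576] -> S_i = 6*8^i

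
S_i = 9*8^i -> [9, 72, 576, 4608, 36864]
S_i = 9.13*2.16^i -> [9.13, 19.72, 42.6, 92.01, 198.74]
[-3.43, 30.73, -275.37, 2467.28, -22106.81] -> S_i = -3.43*(-8.96)^i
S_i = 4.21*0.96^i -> [4.21, 4.04, 3.88, 3.72, 3.58]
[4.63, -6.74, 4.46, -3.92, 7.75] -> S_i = Random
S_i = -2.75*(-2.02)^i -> [-2.75, 5.56, -11.22, 22.67, -45.79]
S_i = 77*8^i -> [77, 616, 4928, 39424, 315392]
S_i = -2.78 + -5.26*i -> [-2.78, -8.04, -13.3, -18.56, -23.82]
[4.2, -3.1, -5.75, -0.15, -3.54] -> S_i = Random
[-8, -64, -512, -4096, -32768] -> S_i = -8*8^i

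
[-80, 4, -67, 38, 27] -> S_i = Random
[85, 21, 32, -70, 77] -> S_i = Random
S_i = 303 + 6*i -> [303, 309, 315, 321, 327]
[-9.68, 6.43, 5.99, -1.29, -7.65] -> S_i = Random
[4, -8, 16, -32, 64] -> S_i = 4*-2^i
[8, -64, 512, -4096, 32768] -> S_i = 8*-8^i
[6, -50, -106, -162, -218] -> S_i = 6 + -56*i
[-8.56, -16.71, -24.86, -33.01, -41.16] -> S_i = -8.56 + -8.15*i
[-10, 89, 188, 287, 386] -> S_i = -10 + 99*i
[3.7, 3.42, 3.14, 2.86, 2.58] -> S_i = 3.70 + -0.28*i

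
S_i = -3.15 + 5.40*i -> [-3.15, 2.25, 7.65, 13.05, 18.45]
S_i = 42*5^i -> [42, 210, 1050, 5250, 26250]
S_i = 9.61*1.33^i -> [9.61, 12.78, 17.0, 22.61, 30.07]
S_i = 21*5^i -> [21, 105, 525, 2625, 13125]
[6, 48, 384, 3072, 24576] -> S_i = 6*8^i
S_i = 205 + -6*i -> [205, 199, 193, 187, 181]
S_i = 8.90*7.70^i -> [8.9, 68.53, 527.68, 4063.14, 31286.21]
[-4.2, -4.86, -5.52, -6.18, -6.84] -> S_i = -4.20 + -0.66*i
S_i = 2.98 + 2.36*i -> [2.98, 5.34, 7.7, 10.06, 12.42]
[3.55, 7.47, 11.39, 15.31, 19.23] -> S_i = 3.55 + 3.92*i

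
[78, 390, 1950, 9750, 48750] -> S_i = 78*5^i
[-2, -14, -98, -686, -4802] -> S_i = -2*7^i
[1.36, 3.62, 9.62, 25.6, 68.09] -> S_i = 1.36*2.66^i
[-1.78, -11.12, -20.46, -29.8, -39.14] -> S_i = -1.78 + -9.34*i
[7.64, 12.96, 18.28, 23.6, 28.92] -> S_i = 7.64 + 5.32*i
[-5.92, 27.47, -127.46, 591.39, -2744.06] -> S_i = -5.92*(-4.64)^i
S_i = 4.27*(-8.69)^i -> [4.27, -37.11, 322.45, -2802.12, 24350.45]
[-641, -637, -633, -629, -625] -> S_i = -641 + 4*i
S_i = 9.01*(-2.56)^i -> [9.01, -23.07, 59.05, -151.16, 386.98]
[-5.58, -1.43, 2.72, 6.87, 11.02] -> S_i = -5.58 + 4.15*i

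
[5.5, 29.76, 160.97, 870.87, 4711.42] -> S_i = 5.50*5.41^i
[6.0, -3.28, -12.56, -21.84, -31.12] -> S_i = 6.00 + -9.28*i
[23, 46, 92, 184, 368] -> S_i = 23*2^i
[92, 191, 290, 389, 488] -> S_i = 92 + 99*i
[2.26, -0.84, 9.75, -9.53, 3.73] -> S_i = Random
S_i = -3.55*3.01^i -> [-3.55, -10.69, -32.16, -96.81, -291.4]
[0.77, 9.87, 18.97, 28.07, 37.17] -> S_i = 0.77 + 9.10*i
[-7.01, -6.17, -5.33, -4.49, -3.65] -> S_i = -7.01 + 0.84*i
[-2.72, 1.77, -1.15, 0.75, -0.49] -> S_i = -2.72*(-0.65)^i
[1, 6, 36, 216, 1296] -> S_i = 1*6^i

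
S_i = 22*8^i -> [22, 176, 1408, 11264, 90112]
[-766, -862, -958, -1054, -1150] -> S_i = -766 + -96*i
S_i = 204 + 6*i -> [204, 210, 216, 222, 228]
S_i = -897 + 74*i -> [-897, -823, -749, -675, -601]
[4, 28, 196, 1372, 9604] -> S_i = 4*7^i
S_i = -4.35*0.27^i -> [-4.35, -1.17, -0.32, -0.09, -0.02]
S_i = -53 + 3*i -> [-53, -50, -47, -44, -41]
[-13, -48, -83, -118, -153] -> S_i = -13 + -35*i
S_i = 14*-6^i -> [14, -84, 504, -3024, 18144]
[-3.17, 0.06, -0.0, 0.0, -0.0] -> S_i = -3.17*(-0.02)^i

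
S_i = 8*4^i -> [8, 32, 128, 512, 2048]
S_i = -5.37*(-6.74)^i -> [-5.37, 36.19, -243.95, 1644.2, -11081.89]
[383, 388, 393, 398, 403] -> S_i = 383 + 5*i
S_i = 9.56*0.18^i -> [9.56, 1.72, 0.31, 0.06, 0.01]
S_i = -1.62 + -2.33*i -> [-1.62, -3.95, -6.28, -8.61, -10.94]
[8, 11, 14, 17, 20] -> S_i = 8 + 3*i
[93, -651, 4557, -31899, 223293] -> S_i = 93*-7^i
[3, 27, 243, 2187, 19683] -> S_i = 3*9^i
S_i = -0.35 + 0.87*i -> [-0.35, 0.52, 1.39, 2.26, 3.13]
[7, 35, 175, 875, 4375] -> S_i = 7*5^i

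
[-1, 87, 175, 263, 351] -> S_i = -1 + 88*i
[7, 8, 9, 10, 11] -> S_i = 7 + 1*i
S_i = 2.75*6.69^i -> [2.75, 18.4, 123.08, 823.4, 5508.55]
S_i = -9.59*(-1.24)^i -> [-9.59, 11.89, -14.75, 18.28, -22.67]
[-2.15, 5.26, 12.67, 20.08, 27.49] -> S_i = -2.15 + 7.41*i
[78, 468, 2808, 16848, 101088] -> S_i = 78*6^i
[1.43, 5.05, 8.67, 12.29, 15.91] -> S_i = 1.43 + 3.62*i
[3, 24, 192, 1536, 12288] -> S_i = 3*8^i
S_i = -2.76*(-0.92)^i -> [-2.76, 2.54, -2.34, 2.15, -1.98]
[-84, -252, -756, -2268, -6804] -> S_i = -84*3^i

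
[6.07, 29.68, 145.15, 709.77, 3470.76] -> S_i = 6.07*4.89^i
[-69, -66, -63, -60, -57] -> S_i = -69 + 3*i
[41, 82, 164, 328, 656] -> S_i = 41*2^i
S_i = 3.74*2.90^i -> [3.74, 10.85, 31.45, 91.21, 264.52]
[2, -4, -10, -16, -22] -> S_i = 2 + -6*i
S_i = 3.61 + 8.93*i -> [3.61, 12.54, 21.47, 30.4, 39.33]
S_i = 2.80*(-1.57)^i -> [2.8, -4.4, 6.9, -10.84, 17.01]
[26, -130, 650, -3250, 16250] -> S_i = 26*-5^i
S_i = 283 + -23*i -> [283, 260, 237, 214, 191]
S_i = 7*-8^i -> [7, -56, 448, -3584, 28672]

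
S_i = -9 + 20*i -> [-9, 11, 31, 51, 71]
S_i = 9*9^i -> [9, 81, 729, 6561, 59049]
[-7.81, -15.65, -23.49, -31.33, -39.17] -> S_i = -7.81 + -7.84*i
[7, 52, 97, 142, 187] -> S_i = 7 + 45*i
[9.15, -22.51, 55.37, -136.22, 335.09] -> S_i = 9.15*(-2.46)^i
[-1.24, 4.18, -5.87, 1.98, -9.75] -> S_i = Random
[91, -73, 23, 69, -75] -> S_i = Random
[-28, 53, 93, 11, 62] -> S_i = Random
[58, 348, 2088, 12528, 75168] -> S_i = 58*6^i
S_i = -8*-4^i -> [-8, 32, -128, 512, -2048]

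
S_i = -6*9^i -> [-6, -54, -486, -4374, -39366]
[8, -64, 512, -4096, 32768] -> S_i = 8*-8^i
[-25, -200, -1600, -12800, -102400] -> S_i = -25*8^i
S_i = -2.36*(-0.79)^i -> [-2.36, 1.86, -1.47, 1.16, -0.92]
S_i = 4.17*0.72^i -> [4.17, 3.0, 2.16, 1.56, 1.12]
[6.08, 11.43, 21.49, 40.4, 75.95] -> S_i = 6.08*1.88^i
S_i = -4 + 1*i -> [-4, -3, -2, -1, 0]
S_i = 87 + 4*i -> [87, 91, 95, 99, 103]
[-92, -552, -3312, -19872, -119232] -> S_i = -92*6^i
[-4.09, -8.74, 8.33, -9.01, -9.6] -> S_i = Random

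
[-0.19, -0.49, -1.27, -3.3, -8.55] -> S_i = -0.19*2.59^i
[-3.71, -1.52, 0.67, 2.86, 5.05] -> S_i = -3.71 + 2.19*i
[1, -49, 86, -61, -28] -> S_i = Random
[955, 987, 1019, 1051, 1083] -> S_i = 955 + 32*i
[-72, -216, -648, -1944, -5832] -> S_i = -72*3^i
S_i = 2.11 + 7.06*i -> [2.11, 9.17, 16.23, 23.29, 30.35]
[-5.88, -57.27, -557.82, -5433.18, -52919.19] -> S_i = -5.88*9.74^i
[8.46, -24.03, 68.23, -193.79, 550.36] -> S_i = 8.46*(-2.84)^i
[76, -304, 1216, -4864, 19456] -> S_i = 76*-4^i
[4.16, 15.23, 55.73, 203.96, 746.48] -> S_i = 4.16*3.66^i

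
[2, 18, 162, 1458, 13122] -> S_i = 2*9^i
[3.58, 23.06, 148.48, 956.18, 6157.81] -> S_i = 3.58*6.44^i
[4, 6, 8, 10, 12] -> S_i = 4 + 2*i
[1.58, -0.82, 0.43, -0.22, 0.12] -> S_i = 1.58*(-0.52)^i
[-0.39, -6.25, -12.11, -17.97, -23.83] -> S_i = -0.39 + -5.86*i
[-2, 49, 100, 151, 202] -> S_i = -2 + 51*i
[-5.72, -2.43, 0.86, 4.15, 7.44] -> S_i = -5.72 + 3.29*i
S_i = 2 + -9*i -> [2, -7, -16, -25, -34]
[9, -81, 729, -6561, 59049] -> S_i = 9*-9^i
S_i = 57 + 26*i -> [57, 83, 109, 135, 161]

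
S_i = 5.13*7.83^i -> [5.13, 40.17, 314.51, 2462.65, 19282.55]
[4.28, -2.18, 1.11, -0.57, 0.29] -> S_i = 4.28*(-0.51)^i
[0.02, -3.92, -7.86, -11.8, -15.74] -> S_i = 0.02 + -3.94*i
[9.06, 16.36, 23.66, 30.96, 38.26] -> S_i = 9.06 + 7.30*i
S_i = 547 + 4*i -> [547, 551, 555, 559, 563]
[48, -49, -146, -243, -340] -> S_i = 48 + -97*i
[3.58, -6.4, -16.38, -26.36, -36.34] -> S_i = 3.58 + -9.98*i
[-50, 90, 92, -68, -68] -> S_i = Random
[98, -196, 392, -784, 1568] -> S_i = 98*-2^i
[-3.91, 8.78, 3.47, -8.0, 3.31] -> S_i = Random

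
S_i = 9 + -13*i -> [9, -4, -17, -30, -43]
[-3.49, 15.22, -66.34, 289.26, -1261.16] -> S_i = -3.49*(-4.36)^i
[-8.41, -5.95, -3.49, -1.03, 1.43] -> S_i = -8.41 + 2.46*i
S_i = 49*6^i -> [49, 294, 1764, 10584, 63504]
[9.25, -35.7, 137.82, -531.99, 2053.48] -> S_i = 9.25*(-3.86)^i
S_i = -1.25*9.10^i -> [-1.25, -11.38, -103.51, -941.96, -8571.87]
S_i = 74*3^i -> [74, 222, 666, 1998, 5994]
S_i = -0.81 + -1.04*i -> [-0.81, -1.85, -2.89, -3.93, -4.97]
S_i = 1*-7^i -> [1, -7, 49, -343, 2401]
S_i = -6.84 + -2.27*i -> [-6.84, -9.11, -11.38, -13.65, -15.92]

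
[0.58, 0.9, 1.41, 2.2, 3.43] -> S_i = 0.58*1.56^i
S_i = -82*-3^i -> [-82, 246, -738, 2214, -6642]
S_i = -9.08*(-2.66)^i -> [-9.08, 24.15, -64.25, 170.9, -454.58]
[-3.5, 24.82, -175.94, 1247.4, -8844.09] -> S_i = -3.50*(-7.09)^i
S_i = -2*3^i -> [-2, -6, -18, -54, -162]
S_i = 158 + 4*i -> [158, 162, 166, 170, 174]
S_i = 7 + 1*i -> [7, 8, 9, 10, 11]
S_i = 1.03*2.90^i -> [1.03, 2.99, 8.66, 25.12, 72.85]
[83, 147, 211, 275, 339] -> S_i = 83 + 64*i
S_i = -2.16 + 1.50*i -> [-2.16, -0.66, 0.84, 2.34, 3.84]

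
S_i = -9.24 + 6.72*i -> [-9.24, -2.52, 4.2, 10.92, 17.64]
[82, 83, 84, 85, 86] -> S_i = 82 + 1*i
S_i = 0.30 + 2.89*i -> [0.3, 3.19, 6.08, 8.97, 11.86]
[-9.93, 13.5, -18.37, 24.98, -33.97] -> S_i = -9.93*(-1.36)^i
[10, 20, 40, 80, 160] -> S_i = 10*2^i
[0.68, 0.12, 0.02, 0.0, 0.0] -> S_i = 0.68*0.17^i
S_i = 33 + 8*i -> [33, 41, 49, 57, 65]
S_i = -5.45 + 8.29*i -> [-5.45, 2.84, 11.13, 19.42, 27.71]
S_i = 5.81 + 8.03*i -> [5.81, 13.84, 21.87, 29.9, 37.93]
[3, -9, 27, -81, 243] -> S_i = 3*-3^i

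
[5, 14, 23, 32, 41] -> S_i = 5 + 9*i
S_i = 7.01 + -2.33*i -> [7.01, 4.68, 2.35, 0.02, -2.31]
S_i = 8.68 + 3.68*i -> [8.68, 12.36, 16.04, 19.72, 23.4]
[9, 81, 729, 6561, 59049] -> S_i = 9*9^i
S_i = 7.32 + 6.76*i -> [7.32, 14.08, 20.84, 27.6, 34.36]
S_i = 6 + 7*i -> [6, 13, 20, 27, 34]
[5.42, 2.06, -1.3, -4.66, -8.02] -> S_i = 5.42 + -3.36*i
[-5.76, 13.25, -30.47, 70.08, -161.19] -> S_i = -5.76*(-2.30)^i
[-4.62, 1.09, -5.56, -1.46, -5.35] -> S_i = Random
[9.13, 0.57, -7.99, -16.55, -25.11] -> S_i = 9.13 + -8.56*i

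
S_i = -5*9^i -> [-5, -45, -405, -3645, -32805]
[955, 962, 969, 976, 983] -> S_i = 955 + 7*i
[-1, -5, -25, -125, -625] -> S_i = -1*5^i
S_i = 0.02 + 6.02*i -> [0.02, 6.04, 12.06, 18.08, 24.1]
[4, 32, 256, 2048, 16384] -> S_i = 4*8^i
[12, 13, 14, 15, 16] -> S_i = 12 + 1*i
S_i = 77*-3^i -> [77, -231, 693, -2079, 6237]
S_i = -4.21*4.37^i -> [-4.21, -18.4, -80.4, -351.34, -1535.35]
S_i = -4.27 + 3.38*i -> [-4.27, -0.89, 2.49, 5.87, 9.25]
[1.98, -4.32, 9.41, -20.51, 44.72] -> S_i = 1.98*(-2.18)^i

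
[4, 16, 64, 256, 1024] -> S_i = 4*4^i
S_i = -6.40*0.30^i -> [-6.4, -1.92, -0.58, -0.17, -0.05]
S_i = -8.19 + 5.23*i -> [-8.19, -2.96, 2.27, 7.5, 12.73]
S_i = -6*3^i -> [-6, -18, -54, -162, -486]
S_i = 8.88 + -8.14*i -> [8.88, 0.74, -7.4, -15.54, -23.68]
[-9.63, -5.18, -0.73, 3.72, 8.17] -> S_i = -9.63 + 4.45*i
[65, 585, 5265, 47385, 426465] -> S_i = 65*9^i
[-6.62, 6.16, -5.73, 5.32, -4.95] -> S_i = -6.62*(-0.93)^i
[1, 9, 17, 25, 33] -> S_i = 1 + 8*i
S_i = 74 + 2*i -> [74, 76, 78, 80, 82]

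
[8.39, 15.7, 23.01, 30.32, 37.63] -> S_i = 8.39 + 7.31*i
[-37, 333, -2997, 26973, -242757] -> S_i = -37*-9^i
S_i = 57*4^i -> [57, 228, 912, 3648, 14592]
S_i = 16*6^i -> [16, 96, 576, 3456, 20736]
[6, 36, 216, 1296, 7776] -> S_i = 6*6^i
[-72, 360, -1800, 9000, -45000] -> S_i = -72*-5^i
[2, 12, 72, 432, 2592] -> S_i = 2*6^i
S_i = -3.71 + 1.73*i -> [-3.71, -1.98, -0.25, 1.48, 3.21]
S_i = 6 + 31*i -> [6, 37, 68, 99, 130]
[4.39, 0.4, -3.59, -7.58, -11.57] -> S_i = 4.39 + -3.99*i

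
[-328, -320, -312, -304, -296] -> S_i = -328 + 8*i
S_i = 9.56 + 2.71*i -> [9.56, 12.27, 14.98, 17.69, 20.4]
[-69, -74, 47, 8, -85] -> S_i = Random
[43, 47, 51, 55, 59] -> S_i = 43 + 4*i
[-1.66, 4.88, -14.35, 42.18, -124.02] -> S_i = -1.66*(-2.94)^i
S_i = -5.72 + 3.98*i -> [-5.72, -1.74, 2.24, 6.22, 10.2]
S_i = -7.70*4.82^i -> [-7.7, -37.11, -178.89, -862.25, -4156.03]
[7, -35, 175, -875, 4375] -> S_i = 7*-5^i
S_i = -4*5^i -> [-4, -20, -100, -500, -2500]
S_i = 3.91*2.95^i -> [3.91, 11.53, 34.03, 100.38, 296.12]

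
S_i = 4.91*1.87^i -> [4.91, 9.18, 17.17, 32.11, 60.04]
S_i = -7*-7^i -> [-7, 49, -343, 2401, -16807]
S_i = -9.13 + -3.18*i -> [-9.13, -12.31, -15.49, -18.67, -21.85]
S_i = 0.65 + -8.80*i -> [0.65, -8.15, -16.95, -25.75, -34.55]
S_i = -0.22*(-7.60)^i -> [-0.22, 1.67, -12.71, 96.57, -733.97]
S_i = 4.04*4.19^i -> [4.04, 16.93, 70.93, 297.18, 1245.2]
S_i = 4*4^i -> [4, 16, 64, 256, 1024]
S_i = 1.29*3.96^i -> [1.29, 5.11, 20.23, 80.11, 317.23]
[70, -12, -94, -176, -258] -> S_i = 70 + -82*i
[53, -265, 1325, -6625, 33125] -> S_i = 53*-5^i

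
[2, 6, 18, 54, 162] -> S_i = 2*3^i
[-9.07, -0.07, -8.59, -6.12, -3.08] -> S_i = Random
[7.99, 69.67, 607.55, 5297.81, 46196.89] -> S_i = 7.99*8.72^i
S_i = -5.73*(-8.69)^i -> [-5.73, 49.79, -432.71, 3760.23, -32676.36]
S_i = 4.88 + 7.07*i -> [4.88, 11.95, 19.02, 26.09, 33.16]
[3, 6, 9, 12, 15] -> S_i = 3 + 3*i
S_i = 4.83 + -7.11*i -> [4.83, -2.28, -9.39, -16.5, -23.61]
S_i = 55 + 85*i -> [55, 140, 225, 310, 395]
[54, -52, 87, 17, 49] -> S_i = Random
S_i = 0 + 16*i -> [0, 16, 32, 48, 64]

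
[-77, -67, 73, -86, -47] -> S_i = Random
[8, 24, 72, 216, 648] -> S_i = 8*3^i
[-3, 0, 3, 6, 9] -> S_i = -3 + 3*i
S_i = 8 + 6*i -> [8, 14, 20, 26, 32]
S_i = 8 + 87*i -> [8, 95, 182, 269, 356]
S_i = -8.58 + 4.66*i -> [-8.58, -3.92, 0.74, 5.4, 10.06]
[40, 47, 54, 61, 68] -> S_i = 40 + 7*i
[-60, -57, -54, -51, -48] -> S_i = -60 + 3*i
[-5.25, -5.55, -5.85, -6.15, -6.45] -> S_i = -5.25 + -0.30*i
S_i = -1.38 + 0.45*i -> [-1.38, -0.93, -0.48, -0.03, 0.42]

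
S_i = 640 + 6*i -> [640, 646, 652, 658, 664]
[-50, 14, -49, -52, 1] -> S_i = Random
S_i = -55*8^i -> [-55, -440, -3520, -28160, -225280]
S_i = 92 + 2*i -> [92, 94, 96, 98, 100]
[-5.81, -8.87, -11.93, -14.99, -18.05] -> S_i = -5.81 + -3.06*i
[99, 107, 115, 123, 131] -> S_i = 99 + 8*i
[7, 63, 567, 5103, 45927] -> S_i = 7*9^i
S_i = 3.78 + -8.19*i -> [3.78, -4.41, -12.6, -20.79, -28.98]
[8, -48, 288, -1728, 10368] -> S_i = 8*-6^i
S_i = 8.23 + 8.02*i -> [8.23, 16.25, 24.27, 32.29, 40.31]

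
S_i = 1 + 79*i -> [1, 80, 159, 238, 317]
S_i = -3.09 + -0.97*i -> [-3.09, -4.06, -5.03, -6.0, -6.97]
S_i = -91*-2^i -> [-91, 182, -364, 728, -1456]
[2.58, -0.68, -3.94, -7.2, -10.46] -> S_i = 2.58 + -3.26*i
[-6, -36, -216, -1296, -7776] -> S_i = -6*6^i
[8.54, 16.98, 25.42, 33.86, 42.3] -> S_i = 8.54 + 8.44*i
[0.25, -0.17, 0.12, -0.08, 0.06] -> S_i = 0.25*(-0.69)^i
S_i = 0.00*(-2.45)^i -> [0.0, -0.0, 0.0, -0.0, 0.0]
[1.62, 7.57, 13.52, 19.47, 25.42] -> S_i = 1.62 + 5.95*i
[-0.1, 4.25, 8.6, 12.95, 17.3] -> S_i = -0.10 + 4.35*i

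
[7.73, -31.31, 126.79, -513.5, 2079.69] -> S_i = 7.73*(-4.05)^i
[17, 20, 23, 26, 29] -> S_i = 17 + 3*i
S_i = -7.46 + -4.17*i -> [-7.46, -11.63, -15.8, -19.97, -24.14]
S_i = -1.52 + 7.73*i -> [-1.52, 6.21, 13.94, 21.67, 29.4]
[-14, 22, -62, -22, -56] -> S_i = Random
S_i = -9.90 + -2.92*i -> [-9.9, -12.82, -15.74, -18.66, -21.58]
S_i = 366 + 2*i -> [366, 368, 370, 372, 374]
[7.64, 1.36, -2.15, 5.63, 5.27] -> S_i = Random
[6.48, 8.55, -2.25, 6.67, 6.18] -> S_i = Random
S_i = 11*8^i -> [11, 88, 704, 5632, 45056]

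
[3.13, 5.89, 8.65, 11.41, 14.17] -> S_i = 3.13 + 2.76*i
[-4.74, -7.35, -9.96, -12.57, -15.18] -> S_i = -4.74 + -2.61*i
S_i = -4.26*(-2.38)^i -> [-4.26, 10.14, -24.13, 57.43, -136.68]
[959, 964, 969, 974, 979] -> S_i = 959 + 5*i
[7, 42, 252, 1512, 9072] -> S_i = 7*6^i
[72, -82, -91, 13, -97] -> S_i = Random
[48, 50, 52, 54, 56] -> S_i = 48 + 2*i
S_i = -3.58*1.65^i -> [-3.58, -5.91, -9.75, -16.08, -26.53]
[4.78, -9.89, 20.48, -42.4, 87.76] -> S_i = 4.78*(-2.07)^i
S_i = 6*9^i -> [6, 54, 486, 4374, 39366]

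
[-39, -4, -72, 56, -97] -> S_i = Random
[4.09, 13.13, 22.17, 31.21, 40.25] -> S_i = 4.09 + 9.04*i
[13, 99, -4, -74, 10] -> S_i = Random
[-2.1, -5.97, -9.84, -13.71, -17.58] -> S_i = -2.10 + -3.87*i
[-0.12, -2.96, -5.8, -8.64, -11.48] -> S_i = -0.12 + -2.84*i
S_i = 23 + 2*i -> [23, 25, 27, 29, 31]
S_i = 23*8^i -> [23, 184, 1472, 11776, 94208]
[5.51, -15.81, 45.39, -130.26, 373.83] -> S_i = 5.51*(-2.87)^i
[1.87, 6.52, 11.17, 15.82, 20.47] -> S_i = 1.87 + 4.65*i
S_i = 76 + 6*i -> [76, 82, 88, 94, 100]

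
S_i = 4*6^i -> [4, 24, 144, 864, 5184]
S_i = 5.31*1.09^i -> [5.31, 5.79, 6.31, 6.88, 7.5]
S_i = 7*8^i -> [7, 56, 448, 3584, 28672]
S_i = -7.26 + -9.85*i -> [-7.26, -17.11, -26.96, -36.81, -46.66]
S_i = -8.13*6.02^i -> [-8.13, -48.94, -294.63, -1773.7, -10677.67]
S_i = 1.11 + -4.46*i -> [1.11, -3.35, -7.81, -12.27, -16.73]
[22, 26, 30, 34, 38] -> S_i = 22 + 4*i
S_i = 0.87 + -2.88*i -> [0.87, -2.01, -4.89, -7.77, -10.65]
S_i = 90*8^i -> [90, 720, 5760, 46080, 368640]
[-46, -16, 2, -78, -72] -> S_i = Random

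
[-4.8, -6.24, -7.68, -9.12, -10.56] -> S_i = -4.80 + -1.44*i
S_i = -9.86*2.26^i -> [-9.86, -22.28, -50.36, -113.82, -257.22]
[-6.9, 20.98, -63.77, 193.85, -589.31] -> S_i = -6.90*(-3.04)^i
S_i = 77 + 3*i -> [77, 80, 83, 86, 89]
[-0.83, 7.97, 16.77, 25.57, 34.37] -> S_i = -0.83 + 8.80*i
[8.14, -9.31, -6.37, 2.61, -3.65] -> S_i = Random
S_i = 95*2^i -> [95, 190, 380, 760, 1520]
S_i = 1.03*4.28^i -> [1.03, 4.41, 18.87, 80.75, 345.63]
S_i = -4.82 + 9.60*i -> [-4.82, 4.78, 14.38, 23.98, 33.58]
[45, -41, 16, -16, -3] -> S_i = Random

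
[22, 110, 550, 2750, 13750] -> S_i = 22*5^i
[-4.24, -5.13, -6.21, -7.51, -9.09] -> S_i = -4.24*1.21^i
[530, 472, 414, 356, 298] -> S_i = 530 + -58*i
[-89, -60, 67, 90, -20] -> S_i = Random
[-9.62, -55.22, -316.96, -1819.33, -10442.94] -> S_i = -9.62*5.74^i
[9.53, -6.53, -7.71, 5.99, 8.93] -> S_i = Random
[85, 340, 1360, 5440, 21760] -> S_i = 85*4^i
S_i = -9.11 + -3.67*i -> [-9.11, -12.78, -16.45, -20.12, -23.79]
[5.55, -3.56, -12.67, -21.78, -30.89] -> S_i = 5.55 + -9.11*i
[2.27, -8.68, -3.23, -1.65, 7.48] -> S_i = Random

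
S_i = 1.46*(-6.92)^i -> [1.46, -10.1, 69.91, -483.81, 3347.94]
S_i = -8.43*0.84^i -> [-8.43, -7.08, -5.95, -5.0, -4.2]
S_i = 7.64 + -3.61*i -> [7.64, 4.03, 0.42, -3.19, -6.8]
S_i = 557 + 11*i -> [557, 568, 579, 590, 601]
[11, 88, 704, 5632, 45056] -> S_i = 11*8^i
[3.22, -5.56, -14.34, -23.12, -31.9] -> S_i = 3.22 + -8.78*i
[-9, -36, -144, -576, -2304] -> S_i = -9*4^i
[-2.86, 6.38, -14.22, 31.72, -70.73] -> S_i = -2.86*(-2.23)^i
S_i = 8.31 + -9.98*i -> [8.31, -1.67, -11.65, -21.63, -31.61]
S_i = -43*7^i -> [-43, -301, -2107, -14749, -103243]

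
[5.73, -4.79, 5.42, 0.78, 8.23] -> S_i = Random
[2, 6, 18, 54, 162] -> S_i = 2*3^i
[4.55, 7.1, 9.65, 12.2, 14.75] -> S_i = 4.55 + 2.55*i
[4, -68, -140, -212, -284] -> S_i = 4 + -72*i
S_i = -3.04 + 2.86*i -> [-3.04, -0.18, 2.68, 5.54, 8.4]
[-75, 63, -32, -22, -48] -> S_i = Random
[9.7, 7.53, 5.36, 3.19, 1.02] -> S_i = 9.70 + -2.17*i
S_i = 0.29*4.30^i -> [0.29, 1.25, 5.36, 23.06, 99.15]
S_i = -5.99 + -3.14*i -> [-5.99, -9.13, -12.27, -15.41, -18.55]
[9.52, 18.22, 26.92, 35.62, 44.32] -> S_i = 9.52 + 8.70*i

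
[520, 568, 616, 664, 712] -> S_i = 520 + 48*i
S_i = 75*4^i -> [75, 300, 1200, 4800, 19200]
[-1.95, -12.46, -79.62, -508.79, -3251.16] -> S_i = -1.95*6.39^i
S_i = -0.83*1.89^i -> [-0.83, -1.57, -2.96, -5.6, -10.59]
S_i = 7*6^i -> [7, 42, 252, 1512, 9072]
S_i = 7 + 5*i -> [7, 12, 17, 22, 27]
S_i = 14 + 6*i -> [14, 20, 26, 32, 38]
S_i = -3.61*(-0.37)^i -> [-3.61, 1.34, -0.49, 0.18, -0.07]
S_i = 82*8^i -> [82, 656, 5248, 41984, 335872]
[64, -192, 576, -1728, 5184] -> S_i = 64*-3^i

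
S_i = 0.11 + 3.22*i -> [0.11, 3.33, 6.55, 9.77, 12.99]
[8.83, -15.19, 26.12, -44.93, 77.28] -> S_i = 8.83*(-1.72)^i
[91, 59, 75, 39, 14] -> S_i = Random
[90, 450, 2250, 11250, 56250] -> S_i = 90*5^i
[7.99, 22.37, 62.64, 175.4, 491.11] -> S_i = 7.99*2.80^i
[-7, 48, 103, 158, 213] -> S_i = -7 + 55*i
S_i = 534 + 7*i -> [534, 541, 548, 555, 562]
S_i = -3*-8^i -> [-3, 24, -192, 1536, -12288]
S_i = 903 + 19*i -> [903, 922, 941, 960, 979]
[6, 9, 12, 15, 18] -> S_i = 6 + 3*i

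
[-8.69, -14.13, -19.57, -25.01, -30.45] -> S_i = -8.69 + -5.44*i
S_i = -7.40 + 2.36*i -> [-7.4, -5.04, -2.68, -0.32, 2.04]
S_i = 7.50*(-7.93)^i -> [7.5, -59.47, 471.64, -3740.08, 29658.83]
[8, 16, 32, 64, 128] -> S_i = 8*2^i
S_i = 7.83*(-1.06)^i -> [7.83, -8.3, 8.8, -9.33, 9.89]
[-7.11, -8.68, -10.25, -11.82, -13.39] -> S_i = -7.11 + -1.57*i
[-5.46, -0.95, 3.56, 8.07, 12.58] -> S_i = -5.46 + 4.51*i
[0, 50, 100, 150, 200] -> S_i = 0 + 50*i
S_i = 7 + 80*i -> [7, 87, 167, 247, 327]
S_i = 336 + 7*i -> [336, 343, 350, 357, 364]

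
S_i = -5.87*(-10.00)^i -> [-5.87, 58.7, -587.0, 5870.0, -58700.0]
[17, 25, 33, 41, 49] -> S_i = 17 + 8*i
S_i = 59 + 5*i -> [59, 64, 69, 74, 79]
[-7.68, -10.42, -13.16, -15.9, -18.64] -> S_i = -7.68 + -2.74*i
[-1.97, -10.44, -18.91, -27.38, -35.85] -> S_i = -1.97 + -8.47*i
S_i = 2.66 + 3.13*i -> [2.66, 5.79, 8.92, 12.05, 15.18]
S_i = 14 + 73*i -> [14, 87, 160, 233, 306]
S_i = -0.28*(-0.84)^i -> [-0.28, 0.24, -0.2, 0.17, -0.14]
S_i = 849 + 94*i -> [849, 943, 1037, 1131, 1225]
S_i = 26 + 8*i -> [26, 34, 42, 50, 58]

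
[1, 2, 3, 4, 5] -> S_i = 1 + 1*i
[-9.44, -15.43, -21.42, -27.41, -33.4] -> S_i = -9.44 + -5.99*i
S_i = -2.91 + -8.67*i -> [-2.91, -11.58, -20.25, -28.92, -37.59]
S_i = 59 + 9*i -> [59, 68, 77, 86, 95]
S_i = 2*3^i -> [2, 6, 18, 54, 162]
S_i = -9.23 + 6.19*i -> [-9.23, -3.04, 3.15, 9.34, 15.53]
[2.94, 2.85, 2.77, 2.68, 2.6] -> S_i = 2.94*0.97^i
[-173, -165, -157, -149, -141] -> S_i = -173 + 8*i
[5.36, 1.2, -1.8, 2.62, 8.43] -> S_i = Random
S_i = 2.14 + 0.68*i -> [2.14, 2.82, 3.5, 4.18, 4.86]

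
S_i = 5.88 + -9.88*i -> [5.88, -4.0, -13.88, -23.76, -33.64]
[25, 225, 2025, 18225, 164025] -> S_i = 25*9^i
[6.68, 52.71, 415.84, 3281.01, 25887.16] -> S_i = 6.68*7.89^i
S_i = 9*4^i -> [9, 36, 144, 576, 2304]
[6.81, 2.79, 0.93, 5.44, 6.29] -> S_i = Random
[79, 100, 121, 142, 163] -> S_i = 79 + 21*i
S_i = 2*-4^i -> [2, -8, 32, -128, 512]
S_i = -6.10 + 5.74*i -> [-6.1, -0.36, 5.38, 11.12, 16.86]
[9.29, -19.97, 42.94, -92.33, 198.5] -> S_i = 9.29*(-2.15)^i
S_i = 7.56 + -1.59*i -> [7.56, 5.97, 4.38, 2.79, 1.2]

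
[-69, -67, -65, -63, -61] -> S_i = -69 + 2*i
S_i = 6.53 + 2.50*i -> [6.53, 9.03, 11.53, 14.03, 16.53]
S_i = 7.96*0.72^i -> [7.96, 5.73, 4.13, 2.97, 2.14]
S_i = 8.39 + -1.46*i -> [8.39, 6.93, 5.47, 4.01, 2.55]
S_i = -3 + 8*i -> [-3, 5, 13, 21, 29]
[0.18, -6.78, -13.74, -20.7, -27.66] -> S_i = 0.18 + -6.96*i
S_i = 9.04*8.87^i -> [9.04, 80.18, 711.24, 6308.69, 55958.09]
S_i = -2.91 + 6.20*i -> [-2.91, 3.29, 9.49, 15.69, 21.89]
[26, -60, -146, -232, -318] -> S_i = 26 + -86*i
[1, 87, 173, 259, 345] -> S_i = 1 + 86*i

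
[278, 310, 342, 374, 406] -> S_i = 278 + 32*i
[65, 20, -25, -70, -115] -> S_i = 65 + -45*i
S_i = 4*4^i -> [4, 16, 64, 256, 1024]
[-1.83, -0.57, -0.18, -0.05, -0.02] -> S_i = -1.83*0.31^i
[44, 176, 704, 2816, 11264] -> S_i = 44*4^i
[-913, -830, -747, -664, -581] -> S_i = -913 + 83*i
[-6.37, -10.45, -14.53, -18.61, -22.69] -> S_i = -6.37 + -4.08*i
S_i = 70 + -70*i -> [70, 0, -70, -140, -210]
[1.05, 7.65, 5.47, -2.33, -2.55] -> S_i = Random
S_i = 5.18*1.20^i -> [5.18, 6.22, 7.46, 8.95, 10.74]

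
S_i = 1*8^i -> [1, 8, 64, 512, 4096]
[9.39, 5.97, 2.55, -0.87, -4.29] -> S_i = 9.39 + -3.42*i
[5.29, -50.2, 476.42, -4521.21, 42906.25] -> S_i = 5.29*(-9.49)^i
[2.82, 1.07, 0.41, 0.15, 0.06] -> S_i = 2.82*0.38^i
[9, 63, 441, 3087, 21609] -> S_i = 9*7^i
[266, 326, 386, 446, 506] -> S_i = 266 + 60*i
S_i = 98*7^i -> [98, 686, 4802, 33614, 235298]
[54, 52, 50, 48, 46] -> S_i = 54 + -2*i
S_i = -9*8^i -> [-9, -72, -576, -4608, -36864]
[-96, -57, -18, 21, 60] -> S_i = -96 + 39*i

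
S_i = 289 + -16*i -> [289, 273, 257, 241, 225]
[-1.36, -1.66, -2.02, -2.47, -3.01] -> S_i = -1.36*1.22^i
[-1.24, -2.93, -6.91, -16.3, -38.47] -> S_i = -1.24*2.36^i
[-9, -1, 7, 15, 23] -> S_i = -9 + 8*i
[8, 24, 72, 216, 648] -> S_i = 8*3^i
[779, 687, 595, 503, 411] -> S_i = 779 + -92*i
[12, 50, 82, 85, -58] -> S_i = Random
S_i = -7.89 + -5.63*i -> [-7.89, -13.52, -19.15, -24.78, -30.41]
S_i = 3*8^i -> [3, 24, 192, 1536, 12288]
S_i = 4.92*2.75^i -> [4.92, 13.53, 37.21, 102.32, 281.38]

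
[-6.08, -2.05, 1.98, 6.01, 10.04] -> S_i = -6.08 + 4.03*i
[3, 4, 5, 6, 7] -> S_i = 3 + 1*i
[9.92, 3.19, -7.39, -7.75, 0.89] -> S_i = Random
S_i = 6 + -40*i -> [6, -34, -74, -114, -154]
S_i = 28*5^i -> [28, 140, 700, 3500, 17500]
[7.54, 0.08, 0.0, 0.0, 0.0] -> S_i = 7.54*0.01^i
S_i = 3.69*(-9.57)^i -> [3.69, -35.31, 337.95, -3234.17, 30950.96]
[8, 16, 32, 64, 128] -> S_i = 8*2^i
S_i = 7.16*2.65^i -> [7.16, 18.97, 50.28, 133.24, 353.1]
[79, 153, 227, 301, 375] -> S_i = 79 + 74*i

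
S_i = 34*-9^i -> [34, -306, 2754, -24786, 223074]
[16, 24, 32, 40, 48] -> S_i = 16 + 8*i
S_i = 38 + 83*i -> [38, 121, 204, 287, 370]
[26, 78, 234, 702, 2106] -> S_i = 26*3^i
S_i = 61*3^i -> [61, 183, 549, 1647, 4941]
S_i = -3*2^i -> [-3, -6, -12, -24, -48]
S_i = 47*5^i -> [47, 235, 1175, 5875, 29375]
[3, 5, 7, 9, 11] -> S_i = 3 + 2*i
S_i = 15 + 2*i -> [15, 17, 19, 21, 23]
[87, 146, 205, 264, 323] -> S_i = 87 + 59*i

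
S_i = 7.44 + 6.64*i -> [7.44, 14.08, 20.72, 27.36, 34.0]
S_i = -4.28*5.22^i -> [-4.28, -22.34, -116.62, -608.77, -3177.79]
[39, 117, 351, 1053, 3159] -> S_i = 39*3^i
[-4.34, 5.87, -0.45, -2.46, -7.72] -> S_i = Random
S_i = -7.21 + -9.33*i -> [-7.21, -16.54, -25.87, -35.2, -44.53]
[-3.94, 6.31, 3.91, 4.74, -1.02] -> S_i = Random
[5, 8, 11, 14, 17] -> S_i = 5 + 3*i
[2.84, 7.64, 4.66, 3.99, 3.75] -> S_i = Random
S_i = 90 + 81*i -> [90, 171, 252, 333, 414]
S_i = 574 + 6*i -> [574, 580, 586, 592, 598]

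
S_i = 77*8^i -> [77, 616, 4928, 39424, 315392]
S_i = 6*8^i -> [6, 48, 384, 3072, 24576]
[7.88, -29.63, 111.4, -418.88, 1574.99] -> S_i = 7.88*(-3.76)^i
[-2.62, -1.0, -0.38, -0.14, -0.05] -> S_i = -2.62*0.38^i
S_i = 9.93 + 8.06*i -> [9.93, 17.99, 26.05, 34.11, 42.17]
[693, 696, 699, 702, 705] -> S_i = 693 + 3*i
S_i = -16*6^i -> [-16, -96, -576, -3456, -20736]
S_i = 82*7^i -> [82, 574, 4018, 28126, 196882]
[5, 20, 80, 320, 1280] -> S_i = 5*4^i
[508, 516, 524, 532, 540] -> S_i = 508 + 8*i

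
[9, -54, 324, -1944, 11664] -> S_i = 9*-6^i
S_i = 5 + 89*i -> [5, 94, 183, 272, 361]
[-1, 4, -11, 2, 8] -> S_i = Random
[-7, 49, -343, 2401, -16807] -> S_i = -7*-7^i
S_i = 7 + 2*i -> [7, 9, 11, 13, 15]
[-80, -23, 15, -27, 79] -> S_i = Random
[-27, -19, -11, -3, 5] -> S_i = -27 + 8*i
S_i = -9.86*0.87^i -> [-9.86, -8.58, -7.46, -6.49, -5.65]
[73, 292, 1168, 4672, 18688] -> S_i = 73*4^i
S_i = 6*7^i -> [6, 42, 294, 2058, 14406]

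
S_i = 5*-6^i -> [5, -30, 180, -1080, 6480]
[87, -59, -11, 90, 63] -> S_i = Random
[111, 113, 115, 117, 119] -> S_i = 111 + 2*i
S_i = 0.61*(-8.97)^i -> [0.61, -5.47, 49.08, -440.26, 3949.11]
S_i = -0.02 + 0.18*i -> [-0.02, 0.16, 0.34, 0.52, 0.7]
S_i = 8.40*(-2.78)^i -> [8.4, -23.35, 64.92, -180.47, 501.72]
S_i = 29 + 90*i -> [29, 119, 209, 299, 389]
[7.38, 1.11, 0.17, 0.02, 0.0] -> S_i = 7.38*0.15^i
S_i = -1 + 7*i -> [-1, 6, 13, 20, 27]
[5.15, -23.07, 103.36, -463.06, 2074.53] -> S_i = 5.15*(-4.48)^i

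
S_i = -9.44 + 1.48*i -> [-9.44, -7.96, -6.48, -5.0, -3.52]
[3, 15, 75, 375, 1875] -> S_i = 3*5^i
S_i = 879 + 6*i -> [879, 885, 891, 897, 903]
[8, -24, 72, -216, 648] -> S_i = 8*-3^i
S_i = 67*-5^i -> [67, -335, 1675, -8375, 41875]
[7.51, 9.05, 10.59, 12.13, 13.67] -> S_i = 7.51 + 1.54*i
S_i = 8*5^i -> [8, 40, 200, 1000, 5000]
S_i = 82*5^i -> [82, 410, 2050, 10250, 51250]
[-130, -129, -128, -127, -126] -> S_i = -130 + 1*i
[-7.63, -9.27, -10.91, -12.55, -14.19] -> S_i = -7.63 + -1.64*i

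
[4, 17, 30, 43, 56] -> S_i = 4 + 13*i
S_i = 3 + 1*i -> [3, 4, 5, 6, 7]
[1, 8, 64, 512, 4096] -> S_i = 1*8^i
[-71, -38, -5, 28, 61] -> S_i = -71 + 33*i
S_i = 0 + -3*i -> [0, -3, -6, -9, -12]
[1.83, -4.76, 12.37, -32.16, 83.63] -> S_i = 1.83*(-2.60)^i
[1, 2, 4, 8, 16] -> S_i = 1*2^i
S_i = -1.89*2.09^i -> [-1.89, -3.95, -8.26, -17.25, -36.06]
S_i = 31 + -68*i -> [31, -37, -105, -173, -241]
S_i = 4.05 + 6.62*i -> [4.05, 10.67, 17.29, 23.91, 30.53]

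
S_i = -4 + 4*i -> [-4, 0, 4, 8, 12]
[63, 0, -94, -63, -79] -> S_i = Random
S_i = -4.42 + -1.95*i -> [-4.42, -6.37, -8.32, -10.27, -12.22]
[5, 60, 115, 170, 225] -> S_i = 5 + 55*i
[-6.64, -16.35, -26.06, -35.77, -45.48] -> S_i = -6.64 + -9.71*i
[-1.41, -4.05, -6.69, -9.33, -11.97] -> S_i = -1.41 + -2.64*i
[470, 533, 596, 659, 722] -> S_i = 470 + 63*i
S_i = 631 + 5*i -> [631, 636, 641, 646, 651]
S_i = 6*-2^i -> [6, -12, 24, -48, 96]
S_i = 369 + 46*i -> [369, 415, 461, 507, 553]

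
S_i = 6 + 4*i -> [6, 10, 14, 18, 22]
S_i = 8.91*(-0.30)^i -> [8.91, -2.67, 0.8, -0.24, 0.07]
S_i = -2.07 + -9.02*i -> [-2.07, -11.09, -20.11, -29.13, -38.15]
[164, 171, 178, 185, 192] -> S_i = 164 + 7*i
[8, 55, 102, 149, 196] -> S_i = 8 + 47*i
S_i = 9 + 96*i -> [9, 105, 201, 297, 393]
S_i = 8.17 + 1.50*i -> [8.17, 9.67, 11.17, 12.67, 14.17]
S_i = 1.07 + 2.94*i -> [1.07, 4.01, 6.95, 9.89, 12.83]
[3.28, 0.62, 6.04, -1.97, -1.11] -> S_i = Random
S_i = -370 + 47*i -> [-370, -323, -276, -229, -182]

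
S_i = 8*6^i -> [8, 48, 288, 1728, 10368]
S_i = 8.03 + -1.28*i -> [8.03, 6.75, 5.47, 4.19, 2.91]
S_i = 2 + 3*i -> [2, 5, 8, 11, 14]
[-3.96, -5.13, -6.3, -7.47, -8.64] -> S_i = -3.96 + -1.17*i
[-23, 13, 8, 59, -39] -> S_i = Random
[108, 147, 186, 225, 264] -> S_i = 108 + 39*i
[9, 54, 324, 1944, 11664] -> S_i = 9*6^i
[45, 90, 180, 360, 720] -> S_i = 45*2^i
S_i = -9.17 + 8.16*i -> [-9.17, -1.01, 7.15, 15.31, 23.47]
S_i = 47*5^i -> [47, 235, 1175, 5875, 29375]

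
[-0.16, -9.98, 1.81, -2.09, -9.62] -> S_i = Random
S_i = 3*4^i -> [3, 12, 48, 192, 768]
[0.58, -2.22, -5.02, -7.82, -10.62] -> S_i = 0.58 + -2.80*i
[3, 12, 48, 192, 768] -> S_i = 3*4^i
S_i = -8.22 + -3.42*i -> [-8.22, -11.64, -15.06, -18.48, -21.9]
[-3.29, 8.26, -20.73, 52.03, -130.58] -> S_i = -3.29*(-2.51)^i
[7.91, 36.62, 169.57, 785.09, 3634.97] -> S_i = 7.91*4.63^i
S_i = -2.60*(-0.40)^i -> [-2.6, 1.04, -0.42, 0.17, -0.07]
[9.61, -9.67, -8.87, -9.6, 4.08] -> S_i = Random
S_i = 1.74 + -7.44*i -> [1.74, -5.7, -13.14, -20.58, -28.02]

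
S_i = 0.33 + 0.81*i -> [0.33, 1.14, 1.95, 2.76, 3.57]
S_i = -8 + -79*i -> [-8, -87, -166, -245, -324]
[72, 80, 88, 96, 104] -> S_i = 72 + 8*i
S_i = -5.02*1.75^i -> [-5.02, -8.78, -15.37, -26.9, -47.08]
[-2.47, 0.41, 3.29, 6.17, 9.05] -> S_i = -2.47 + 2.88*i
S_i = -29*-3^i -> [-29, 87, -261, 783, -2349]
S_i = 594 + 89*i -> [594, 683, 772, 861, 950]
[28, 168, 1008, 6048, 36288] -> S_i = 28*6^i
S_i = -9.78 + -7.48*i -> [-9.78, -17.26, -24.74, -32.22, -39.7]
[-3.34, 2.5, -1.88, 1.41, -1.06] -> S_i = -3.34*(-0.75)^i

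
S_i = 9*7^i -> [9, 63, 441, 3087, 21609]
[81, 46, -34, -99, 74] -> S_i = Random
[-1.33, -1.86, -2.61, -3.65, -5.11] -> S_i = -1.33*1.40^i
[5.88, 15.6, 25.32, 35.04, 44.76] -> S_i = 5.88 + 9.72*i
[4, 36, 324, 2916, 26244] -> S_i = 4*9^i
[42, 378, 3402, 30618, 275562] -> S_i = 42*9^i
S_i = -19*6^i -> [-19, -114, -684, -4104, -24624]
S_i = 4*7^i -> [4, 28, 196, 1372, 9604]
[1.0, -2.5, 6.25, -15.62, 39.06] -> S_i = 1.00*(-2.50)^i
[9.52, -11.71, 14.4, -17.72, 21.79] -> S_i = 9.52*(-1.23)^i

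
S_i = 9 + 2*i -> [9, 11, 13, 15, 17]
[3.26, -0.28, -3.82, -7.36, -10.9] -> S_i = 3.26 + -3.54*i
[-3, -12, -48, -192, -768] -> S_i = -3*4^i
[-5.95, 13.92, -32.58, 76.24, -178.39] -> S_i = -5.95*(-2.34)^i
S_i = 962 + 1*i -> [962, 963, 964, 965, 966]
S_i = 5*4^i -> [5, 20, 80, 320, 1280]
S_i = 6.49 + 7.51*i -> [6.49, 14.0, 21.51, 29.02, 36.53]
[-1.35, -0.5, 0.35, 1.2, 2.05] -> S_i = -1.35 + 0.85*i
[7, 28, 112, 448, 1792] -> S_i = 7*4^i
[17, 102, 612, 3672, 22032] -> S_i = 17*6^i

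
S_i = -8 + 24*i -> [-8, 16, 40, 64, 88]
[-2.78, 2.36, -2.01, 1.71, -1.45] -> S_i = -2.78*(-0.85)^i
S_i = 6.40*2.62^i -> [6.4, 16.77, 43.93, 115.1, 301.57]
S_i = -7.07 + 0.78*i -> [-7.07, -6.29, -5.51, -4.73, -3.95]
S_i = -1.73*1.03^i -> [-1.73, -1.78, -1.84, -1.89, -1.95]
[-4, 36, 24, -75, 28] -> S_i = Random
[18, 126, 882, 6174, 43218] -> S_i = 18*7^i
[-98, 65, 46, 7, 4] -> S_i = Random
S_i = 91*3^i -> [91, 273, 819, 2457, 7371]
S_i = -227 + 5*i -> [-227, -222, -217, -212, -207]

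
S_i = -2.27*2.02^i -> [-2.27, -4.59, -9.26, -18.71, -37.79]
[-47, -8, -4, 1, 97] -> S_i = Random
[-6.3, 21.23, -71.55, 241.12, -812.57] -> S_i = -6.30*(-3.37)^i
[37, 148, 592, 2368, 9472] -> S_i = 37*4^i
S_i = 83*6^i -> [83, 498, 2988, 17928, 107568]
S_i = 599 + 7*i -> [599, 606, 613, 620, 627]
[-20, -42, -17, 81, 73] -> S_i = Random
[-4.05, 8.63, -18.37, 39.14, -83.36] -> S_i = -4.05*(-2.13)^i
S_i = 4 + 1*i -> [4, 5, 6, 7, 8]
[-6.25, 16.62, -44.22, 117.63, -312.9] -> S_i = -6.25*(-2.66)^i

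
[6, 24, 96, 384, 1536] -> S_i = 6*4^i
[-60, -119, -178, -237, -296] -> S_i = -60 + -59*i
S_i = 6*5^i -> [6, 30, 150, 750, 3750]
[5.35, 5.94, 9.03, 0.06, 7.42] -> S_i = Random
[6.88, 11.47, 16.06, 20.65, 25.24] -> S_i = 6.88 + 4.59*i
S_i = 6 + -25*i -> [6, -19, -44, -69, -94]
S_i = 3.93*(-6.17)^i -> [3.93, -24.25, 149.61, -923.1, 5695.52]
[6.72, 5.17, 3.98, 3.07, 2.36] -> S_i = 6.72*0.77^i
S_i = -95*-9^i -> [-95, 855, -7695, 69255, -623295]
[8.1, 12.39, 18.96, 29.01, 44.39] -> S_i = 8.10*1.53^i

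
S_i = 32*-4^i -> [32, -128, 512, -2048, 8192]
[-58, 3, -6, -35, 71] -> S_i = Random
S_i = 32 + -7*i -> [32, 25, 18, 11, 4]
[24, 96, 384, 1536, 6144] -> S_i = 24*4^i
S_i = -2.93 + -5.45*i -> [-2.93, -8.38, -13.83, -19.28, -24.73]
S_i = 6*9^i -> [6, 54, 486, 4374, 39366]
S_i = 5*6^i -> [5, 30, 180, 1080, 6480]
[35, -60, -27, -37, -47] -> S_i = Random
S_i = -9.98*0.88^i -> [-9.98, -8.78, -7.73, -6.8, -5.98]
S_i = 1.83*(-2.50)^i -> [1.83, -4.58, 11.44, -28.59, 71.48]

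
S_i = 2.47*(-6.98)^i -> [2.47, -17.24, 120.34, -839.97, 5862.98]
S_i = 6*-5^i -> [6, -30, 150, -750, 3750]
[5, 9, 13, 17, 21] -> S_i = 5 + 4*i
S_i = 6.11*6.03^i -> [6.11, 36.84, 222.17, 1339.66, 8078.12]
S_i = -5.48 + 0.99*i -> [-5.48, -4.49, -3.5, -2.51, -1.52]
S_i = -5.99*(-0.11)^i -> [-5.99, 0.66, -0.07, 0.01, -0.0]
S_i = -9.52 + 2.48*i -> [-9.52, -7.04, -4.56, -2.08, 0.4]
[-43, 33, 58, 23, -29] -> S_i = Random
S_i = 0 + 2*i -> [0, 2, 4, 6, 8]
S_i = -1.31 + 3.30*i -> [-1.31, 1.99, 5.29, 8.59, 11.89]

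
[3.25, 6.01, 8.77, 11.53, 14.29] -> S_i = 3.25 + 2.76*i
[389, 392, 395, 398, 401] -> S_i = 389 + 3*i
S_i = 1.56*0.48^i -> [1.56, 0.75, 0.36, 0.17, 0.08]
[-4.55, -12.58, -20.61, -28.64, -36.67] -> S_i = -4.55 + -8.03*i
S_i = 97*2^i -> [97, 194, 388, 776, 1552]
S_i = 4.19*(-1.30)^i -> [4.19, -5.45, 7.08, -9.21, 11.97]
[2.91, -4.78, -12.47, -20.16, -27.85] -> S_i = 2.91 + -7.69*i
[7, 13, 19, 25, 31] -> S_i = 7 + 6*i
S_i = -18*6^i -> [-18, -108, -648, -3888, -23328]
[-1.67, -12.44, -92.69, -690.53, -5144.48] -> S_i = -1.67*7.45^i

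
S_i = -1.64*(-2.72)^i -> [-1.64, 4.46, -12.13, 33.0, -89.77]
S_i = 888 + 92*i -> [888, 980, 1072, 1164, 1256]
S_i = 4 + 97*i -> [4, 101, 198, 295, 392]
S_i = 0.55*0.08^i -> [0.55, 0.04, 0.0, 0.0, 0.0]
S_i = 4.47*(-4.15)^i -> [4.47, -18.55, 76.98, -319.49, 1325.87]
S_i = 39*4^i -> [39, 156, 624, 2496, 9984]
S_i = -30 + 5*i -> [-30, -25, -20, -15, -10]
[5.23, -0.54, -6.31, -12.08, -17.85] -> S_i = 5.23 + -5.77*i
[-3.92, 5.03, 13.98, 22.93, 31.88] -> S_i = -3.92 + 8.95*i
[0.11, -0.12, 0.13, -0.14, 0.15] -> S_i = 0.11*(-1.08)^i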